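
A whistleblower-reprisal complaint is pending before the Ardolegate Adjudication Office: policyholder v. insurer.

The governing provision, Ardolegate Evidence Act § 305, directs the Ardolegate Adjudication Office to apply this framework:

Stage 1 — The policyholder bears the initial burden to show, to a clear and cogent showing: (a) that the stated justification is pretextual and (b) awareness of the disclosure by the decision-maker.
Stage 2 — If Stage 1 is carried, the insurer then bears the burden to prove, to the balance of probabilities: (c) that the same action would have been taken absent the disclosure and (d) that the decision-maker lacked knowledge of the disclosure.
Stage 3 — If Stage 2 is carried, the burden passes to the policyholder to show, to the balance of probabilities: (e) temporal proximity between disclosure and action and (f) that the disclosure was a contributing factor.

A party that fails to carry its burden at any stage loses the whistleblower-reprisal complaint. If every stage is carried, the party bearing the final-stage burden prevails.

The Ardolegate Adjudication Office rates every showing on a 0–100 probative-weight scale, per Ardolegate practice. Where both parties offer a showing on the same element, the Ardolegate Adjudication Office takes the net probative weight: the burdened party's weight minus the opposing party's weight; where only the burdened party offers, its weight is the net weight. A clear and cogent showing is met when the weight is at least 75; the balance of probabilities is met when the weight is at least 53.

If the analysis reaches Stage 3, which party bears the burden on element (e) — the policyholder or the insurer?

Stage 3's rule assigns the burden to the policyholder (to the balance of probabilities).

policyholder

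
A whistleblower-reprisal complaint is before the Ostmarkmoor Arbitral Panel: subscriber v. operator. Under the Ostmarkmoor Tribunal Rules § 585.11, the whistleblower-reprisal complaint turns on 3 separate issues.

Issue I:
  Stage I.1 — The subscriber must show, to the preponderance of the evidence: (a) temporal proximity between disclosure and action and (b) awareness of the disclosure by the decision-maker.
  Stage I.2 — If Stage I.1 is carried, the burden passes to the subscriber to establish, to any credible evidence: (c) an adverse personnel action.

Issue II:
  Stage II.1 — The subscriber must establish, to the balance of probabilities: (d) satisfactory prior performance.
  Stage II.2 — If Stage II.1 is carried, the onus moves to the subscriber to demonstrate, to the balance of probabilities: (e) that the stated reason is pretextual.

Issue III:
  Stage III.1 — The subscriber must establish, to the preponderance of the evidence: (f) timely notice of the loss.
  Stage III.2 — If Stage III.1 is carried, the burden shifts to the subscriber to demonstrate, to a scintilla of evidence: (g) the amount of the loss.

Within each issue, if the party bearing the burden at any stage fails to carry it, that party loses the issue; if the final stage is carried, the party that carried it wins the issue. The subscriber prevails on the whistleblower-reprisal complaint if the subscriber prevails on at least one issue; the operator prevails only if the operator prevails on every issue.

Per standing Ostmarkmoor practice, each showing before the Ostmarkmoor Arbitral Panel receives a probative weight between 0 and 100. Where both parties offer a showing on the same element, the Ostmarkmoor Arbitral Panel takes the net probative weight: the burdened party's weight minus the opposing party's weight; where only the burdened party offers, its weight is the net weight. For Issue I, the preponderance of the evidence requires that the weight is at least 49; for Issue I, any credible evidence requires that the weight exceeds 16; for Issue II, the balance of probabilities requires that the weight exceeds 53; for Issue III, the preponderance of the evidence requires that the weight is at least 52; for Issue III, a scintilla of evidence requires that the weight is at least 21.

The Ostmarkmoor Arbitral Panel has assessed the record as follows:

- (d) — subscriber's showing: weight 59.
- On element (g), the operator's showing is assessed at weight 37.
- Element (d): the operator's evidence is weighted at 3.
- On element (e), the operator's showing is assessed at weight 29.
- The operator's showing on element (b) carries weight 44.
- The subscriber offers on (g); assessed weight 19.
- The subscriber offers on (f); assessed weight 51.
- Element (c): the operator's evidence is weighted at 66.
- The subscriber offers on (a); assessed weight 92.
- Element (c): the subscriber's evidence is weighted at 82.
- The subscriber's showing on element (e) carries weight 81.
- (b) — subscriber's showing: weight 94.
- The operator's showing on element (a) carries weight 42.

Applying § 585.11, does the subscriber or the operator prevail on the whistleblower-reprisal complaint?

— Issue I —
Stage I.1 (subscriber, the preponderance of the evidence, weight is at least 49): (a) net 92−42=50 ≥ 49 — meets; (b) net 94−44=50 ≥ 49 — meets.
  Stage I.1 is satisfied; the subscriber continues to bear the burden.
Stage I.2 (subscriber, any credible evidence, weight exceeds 16): (c) net 82−66=16 ≤ 16 — fails.
  The subscriber does not carry Stage I.2.
The analysis ends at Stage I.2; the operator prevails on this issue.
— Issue II —
At Stage II.1 the subscriber must meet the balance of probabilities (weight exceeds 53): on (d) the weight is 59 less the opposing 3 gives net 56, > 53, so (d) meets the standard.
  Stage II.1 is satisfied; the subscriber continues to bear the burden.
At Stage II.2 the subscriber must meet the balance of probabilities (weight exceeds 53): on (e) the weight is 81 less the opposing 29 gives net 52, which does not exceed 53, so (e) does not meet the standard.
  The subscriber does not carry Stage II.2.
The analysis ends at Stage II.2; the operator prevails on this issue.
— Issue III —
Stage III.1 — burden on subscriber; standard: the preponderance of the evidence (weight is at least 52).
    (f): 51 < 52 [not met]
  The subscriber does not carry Stage III.1.
The analysis ends at Stage III.1; the operator prevails on this issue.
Per-issue: Issue I → operator; Issue II → operator; Issue III → operator. The subscriber must prevail on at least one issue; overall, the operator prevails.

operator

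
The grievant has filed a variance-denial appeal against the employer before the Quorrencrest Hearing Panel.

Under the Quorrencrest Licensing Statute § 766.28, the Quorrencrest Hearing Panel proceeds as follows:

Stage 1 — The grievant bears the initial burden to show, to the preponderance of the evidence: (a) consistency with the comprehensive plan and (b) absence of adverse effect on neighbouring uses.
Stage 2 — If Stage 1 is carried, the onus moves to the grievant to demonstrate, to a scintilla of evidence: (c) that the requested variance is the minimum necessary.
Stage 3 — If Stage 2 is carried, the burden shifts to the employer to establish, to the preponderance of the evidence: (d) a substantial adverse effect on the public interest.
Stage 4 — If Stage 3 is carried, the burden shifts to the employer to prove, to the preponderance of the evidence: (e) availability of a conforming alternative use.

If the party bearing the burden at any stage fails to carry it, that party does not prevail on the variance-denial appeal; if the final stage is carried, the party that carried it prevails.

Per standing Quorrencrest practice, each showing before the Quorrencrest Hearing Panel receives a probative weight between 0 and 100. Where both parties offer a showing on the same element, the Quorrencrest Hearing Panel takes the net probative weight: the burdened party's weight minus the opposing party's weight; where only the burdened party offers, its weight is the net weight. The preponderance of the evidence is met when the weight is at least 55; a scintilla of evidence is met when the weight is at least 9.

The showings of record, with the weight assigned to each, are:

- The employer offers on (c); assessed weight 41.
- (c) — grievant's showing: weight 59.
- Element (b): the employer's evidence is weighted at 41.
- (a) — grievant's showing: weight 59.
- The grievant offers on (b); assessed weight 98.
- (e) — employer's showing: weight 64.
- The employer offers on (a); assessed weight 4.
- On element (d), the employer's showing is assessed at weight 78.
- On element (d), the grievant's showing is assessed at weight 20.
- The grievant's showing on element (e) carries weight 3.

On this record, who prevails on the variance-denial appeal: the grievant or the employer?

At Stage 1 the grievant must meet the preponderance of the evidence (weight is at least 55): on (a) the weight is 59 less the opposing 4 gives net 55, ≥ 55, so (a) meets the standard; on (b) the weight is 98 less the opposing 41 gives net 57, ≥ 55, so (b) meets the standard.
  All elements met. The grievant retains the burden for Stage 2.
At Stage 2 the grievant must meet a scintilla of evidence (weight is at least 9): on (c) the weight is 59 less the opposing 41 gives net 18, ≥ 9, so (c) meets the standard.
  The grievant carries Stage 2; the employer now bears the burden.
At Stage 3 the employer must meet the preponderance of the evidence (weight is at least 55): on (d) the weight is 78 less the opposing 20 gives net 58, which does reach 55, so (d) meets the standard.
  All elements met. The employer retains the burden for Stage 4.
At Stage 4 the employer must meet the preponderance of the evidence (weight is at least 55): on (e) the weight is 64 less the opposing 3 gives net 61, which does reach 55, so (e) meets the standard.
  All elements met at the final stage.
With every stage satisfied, the employer prevails.

employer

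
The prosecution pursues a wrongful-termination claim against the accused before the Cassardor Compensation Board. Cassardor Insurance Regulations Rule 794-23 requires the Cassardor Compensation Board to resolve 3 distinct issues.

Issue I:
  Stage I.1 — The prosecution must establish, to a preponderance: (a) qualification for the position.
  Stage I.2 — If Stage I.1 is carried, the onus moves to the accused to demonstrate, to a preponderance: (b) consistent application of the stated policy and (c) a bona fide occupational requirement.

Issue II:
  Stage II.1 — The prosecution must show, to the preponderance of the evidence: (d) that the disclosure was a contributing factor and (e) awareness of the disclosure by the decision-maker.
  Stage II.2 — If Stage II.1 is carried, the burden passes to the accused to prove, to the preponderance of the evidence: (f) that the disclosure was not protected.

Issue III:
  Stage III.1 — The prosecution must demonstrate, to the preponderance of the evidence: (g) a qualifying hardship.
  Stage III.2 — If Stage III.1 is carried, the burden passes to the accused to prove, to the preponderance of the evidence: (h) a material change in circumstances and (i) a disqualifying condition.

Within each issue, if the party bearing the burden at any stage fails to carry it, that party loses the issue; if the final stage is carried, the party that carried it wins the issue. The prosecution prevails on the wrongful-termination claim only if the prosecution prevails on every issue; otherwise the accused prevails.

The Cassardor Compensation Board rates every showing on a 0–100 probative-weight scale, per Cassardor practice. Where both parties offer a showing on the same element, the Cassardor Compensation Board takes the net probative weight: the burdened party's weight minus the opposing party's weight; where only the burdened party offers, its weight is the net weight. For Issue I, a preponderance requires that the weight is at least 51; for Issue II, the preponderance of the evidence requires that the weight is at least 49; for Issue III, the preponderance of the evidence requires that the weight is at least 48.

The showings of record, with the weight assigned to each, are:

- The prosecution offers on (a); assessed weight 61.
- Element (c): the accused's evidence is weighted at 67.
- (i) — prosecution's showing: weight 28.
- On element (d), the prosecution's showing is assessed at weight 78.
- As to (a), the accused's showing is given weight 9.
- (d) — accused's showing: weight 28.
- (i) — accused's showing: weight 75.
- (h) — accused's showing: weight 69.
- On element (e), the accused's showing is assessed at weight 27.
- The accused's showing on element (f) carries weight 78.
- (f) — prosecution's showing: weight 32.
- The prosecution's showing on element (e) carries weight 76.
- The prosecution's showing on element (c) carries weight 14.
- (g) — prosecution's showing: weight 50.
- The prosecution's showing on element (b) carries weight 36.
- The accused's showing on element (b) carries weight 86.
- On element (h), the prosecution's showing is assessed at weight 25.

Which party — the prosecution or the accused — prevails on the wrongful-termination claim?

prosecution

— Issue I —
Stage I.1 (prosecution, a preponderance, weight is at least 51): (a) net 61−9=52 ≥ 51 — meets.
  All elements met. The burden passes to the accused.
Stage I.2 (accused, a preponderance, weight is at least 51): (b) net 86−36=50 < 51 — fails; (c) net 67−14=53 ≥ 51 — meets.
  The accused does not carry Stage I.2.
So the prosecution prevails on this issue.
— Issue II —
Stage II.1 — burden on prosecution; standard: the preponderance of the evidence (weight is at least 49).
    (d): 78 − 28 = 50 ≥ 49 [met]
    (e): 76 − 27 = 49 ≥ 49 [met]
  Stage II.1 carried; the burden shifts to the accused.
Stage II.2 — burden on accused; standard: the preponderance of the evidence (weight is at least 49).
    (f): 78 − 32 = 46 < 49 [not met]
  Stage II.2 not carried; the accused fails its burden.
The prosecution prevails on this issue.
— Issue III —
At Stage III.1 the prosecution must meet the preponderance of the evidence (weight is at least 48): on (g) the weight is 50, which does reach 48, so (g) meets the standard.
  The prosecution carries Stage III.1; the accused now bears the burden.
At Stage III.2 the accused must meet the preponderance of the evidence (weight is at least 48): on (h) the weight is 69 less the opposing 25 gives net 44, < 48, so (h) does not meet the standard; on (i) the weight is 75 less the opposing 28 gives net 47, which does not reach 48, so (i) does not meet the standard.
  Stage III.2 not carried; the accused fails its burden.
The prosecution prevails on this issue.
Per-issue: Issue I → prosecution; Issue II → prosecution; Issue III → prosecution. The prosecution must prevail on every issue; overall, the prosecution prevails.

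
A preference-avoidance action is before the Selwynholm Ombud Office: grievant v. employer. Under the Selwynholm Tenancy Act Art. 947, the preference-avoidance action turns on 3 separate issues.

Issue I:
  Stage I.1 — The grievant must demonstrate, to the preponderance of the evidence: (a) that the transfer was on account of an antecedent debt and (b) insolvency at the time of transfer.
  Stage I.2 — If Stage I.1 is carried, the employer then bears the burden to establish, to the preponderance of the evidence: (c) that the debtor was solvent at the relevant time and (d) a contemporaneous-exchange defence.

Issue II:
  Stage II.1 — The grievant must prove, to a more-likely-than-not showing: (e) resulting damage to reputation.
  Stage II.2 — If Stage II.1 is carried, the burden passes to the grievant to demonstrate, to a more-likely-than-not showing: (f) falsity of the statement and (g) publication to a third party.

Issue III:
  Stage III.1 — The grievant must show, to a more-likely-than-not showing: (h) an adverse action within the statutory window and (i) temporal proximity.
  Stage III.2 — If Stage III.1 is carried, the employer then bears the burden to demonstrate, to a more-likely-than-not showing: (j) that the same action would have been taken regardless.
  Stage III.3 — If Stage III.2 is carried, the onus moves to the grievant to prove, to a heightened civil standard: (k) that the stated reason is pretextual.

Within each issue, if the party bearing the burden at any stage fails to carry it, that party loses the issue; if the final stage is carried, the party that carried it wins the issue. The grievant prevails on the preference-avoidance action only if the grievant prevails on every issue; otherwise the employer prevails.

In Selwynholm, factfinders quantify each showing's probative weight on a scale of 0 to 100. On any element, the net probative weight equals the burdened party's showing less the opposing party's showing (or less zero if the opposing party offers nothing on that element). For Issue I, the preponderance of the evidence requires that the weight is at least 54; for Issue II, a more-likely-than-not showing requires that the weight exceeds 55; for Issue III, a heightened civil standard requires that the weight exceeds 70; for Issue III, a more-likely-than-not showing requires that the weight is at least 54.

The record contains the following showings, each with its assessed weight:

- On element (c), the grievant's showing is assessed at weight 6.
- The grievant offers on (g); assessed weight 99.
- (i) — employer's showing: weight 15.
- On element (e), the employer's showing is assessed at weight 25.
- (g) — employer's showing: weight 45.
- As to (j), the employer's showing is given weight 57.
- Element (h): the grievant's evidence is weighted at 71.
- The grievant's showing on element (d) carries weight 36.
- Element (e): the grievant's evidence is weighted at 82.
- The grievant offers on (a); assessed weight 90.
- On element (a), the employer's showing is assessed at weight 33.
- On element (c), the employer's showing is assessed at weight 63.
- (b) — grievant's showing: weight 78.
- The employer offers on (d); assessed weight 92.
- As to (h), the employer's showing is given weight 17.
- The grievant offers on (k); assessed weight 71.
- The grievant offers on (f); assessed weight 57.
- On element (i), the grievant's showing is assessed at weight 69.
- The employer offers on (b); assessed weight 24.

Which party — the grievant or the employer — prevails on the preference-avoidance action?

— Issue I —
Stage I.1 (grievant, the preponderance of the evidence, weight is at least 54): (a) net 90−33=57 ≥ 54 — meets; (b) net 78−24=54 ≥ 54 — meets.
  Stage I.1 is satisfied; the onus moves to the employer.
Stage I.2 (employer, the preponderance of the evidence, weight is at least 54): (c) net 63−6=57 ≥ 54 — meets; (d) net 92−36=56 ≥ 54 — meets.
  The employer carries the last stage.
All stages carried — the employer prevails on this issue.
— Issue II —
At Stage II.1 the grievant must meet a more-likely-than-not showing (weight exceeds 55): on (e) the weight is 82 less the opposing 25 gives net 57, which does exceed 55, so (e) meets the standard.
  Stage II.1 carried; the burden remains with the grievant.
At Stage II.2 the grievant must meet a more-likely-than-not showing (weight exceeds 55): on (f) the weight is 57, which does exceed 55, so (f) meets the standard; on (g) the weight is 99 less the opposing 45 gives net 54, which does not exceed 55, so (g) does not meet the standard.
  Stage II.2 not carried; the grievant fails its burden.
So the employer prevails on this issue.
— Issue III —
Stage III.1 — burden on grievant; standard: a more-likely-than-not showing (weight is at least 54).
    (h): 71 − 17 = 54 ≥ 54 [met]
    (i): 69 − 15 = 54 ≥ 54 [met]
  Stage III.1 carried; the burden shifts to the employer.
Stage III.2 — burden on employer; standard: a more-likely-than-not showing (weight is at least 54).
    (j): 57 ≥ 54 [met]
  All elements met. The burden passes to the grievant.
Stage III.3 — burden on grievant; standard: a heightened civil standard (weight exceeds 70).
    (k): 71 > 70 [met]
  Stage III.3 carried; the final stage is satisfied.
Every stage carried; the grievant prevails on this issue.
Per-issue: Issue I → employer; Issue II → employer; Issue III → grievant. The grievant must prevail on every issue; overall, the employer prevails.

employer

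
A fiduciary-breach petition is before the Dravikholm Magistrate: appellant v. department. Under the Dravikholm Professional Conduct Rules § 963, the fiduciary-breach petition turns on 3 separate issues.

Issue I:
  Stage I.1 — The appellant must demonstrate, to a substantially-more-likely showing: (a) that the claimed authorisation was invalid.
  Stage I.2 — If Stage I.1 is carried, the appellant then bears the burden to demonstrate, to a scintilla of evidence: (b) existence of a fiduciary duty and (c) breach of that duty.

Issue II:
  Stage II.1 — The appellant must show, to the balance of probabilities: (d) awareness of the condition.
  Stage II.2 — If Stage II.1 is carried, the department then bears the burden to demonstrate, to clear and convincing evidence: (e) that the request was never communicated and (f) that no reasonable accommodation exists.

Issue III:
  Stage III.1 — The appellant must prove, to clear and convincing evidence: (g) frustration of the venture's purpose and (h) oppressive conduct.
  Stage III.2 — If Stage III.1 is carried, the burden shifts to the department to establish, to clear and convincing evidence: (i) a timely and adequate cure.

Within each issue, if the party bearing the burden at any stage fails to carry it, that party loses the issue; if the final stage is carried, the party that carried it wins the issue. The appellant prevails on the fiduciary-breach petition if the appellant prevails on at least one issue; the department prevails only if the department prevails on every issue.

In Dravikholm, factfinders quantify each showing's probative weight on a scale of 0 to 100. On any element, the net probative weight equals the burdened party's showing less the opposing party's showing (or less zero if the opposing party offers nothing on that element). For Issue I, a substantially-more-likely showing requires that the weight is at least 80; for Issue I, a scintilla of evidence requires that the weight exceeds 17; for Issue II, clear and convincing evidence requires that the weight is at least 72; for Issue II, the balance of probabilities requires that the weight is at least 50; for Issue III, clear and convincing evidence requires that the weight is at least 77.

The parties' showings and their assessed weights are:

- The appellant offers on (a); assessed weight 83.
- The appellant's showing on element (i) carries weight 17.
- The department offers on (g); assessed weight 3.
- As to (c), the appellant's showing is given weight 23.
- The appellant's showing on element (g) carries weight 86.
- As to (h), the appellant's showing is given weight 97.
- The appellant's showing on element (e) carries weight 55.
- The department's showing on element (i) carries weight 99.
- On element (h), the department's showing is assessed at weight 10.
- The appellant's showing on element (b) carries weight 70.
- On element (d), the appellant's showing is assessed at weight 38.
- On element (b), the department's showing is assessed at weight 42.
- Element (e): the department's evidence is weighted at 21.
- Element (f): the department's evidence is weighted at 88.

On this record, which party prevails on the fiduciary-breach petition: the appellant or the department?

appellant

— Issue I —
Stage I.1 (appellant, a substantially-more-likely showing, weight is at least 80): (a) 83 ≥ 80 — meets.
  Stage I.1 is satisfied; the appellant continues to bear the burden.
Stage I.2 (appellant, a scintilla of evidence, weight exceeds 17): (b) net 70−42=28 > 17 — meets; (c) 23 > 17 — meets.
  Stage I.2 carried; the final stage is satisfied.
Every stage carried; the appellant prevails on this issue.
— Issue II —
Stage II.1 (appellant, the balance of probabilities, weight is at least 50): (d) 38 < 50 — fails.
  The appellant does not carry Stage II.1.
The analysis ends at Stage II.1; the department prevails on this issue.
— Issue III —
Stage III.1 (appellant, clear and convincing evidence, weight is at least 77): (g) net 86−3=83 ≥ 77 — meets; (h) net 97−10=87 ≥ 77 — meets.
  All elements met. The burden passes to the department.
Stage III.2 (department, clear and convincing evidence, weight is at least 77): (i) net 99−17=82 ≥ 77 — meets.
  Stage III.2 carried; the final stage is satisfied.
With every stage satisfied, the department prevails on this issue.
Per-issue: Issue I → appellant; Issue II → department; Issue III → department. The appellant must prevail on at least one issue; overall, the appellant prevails.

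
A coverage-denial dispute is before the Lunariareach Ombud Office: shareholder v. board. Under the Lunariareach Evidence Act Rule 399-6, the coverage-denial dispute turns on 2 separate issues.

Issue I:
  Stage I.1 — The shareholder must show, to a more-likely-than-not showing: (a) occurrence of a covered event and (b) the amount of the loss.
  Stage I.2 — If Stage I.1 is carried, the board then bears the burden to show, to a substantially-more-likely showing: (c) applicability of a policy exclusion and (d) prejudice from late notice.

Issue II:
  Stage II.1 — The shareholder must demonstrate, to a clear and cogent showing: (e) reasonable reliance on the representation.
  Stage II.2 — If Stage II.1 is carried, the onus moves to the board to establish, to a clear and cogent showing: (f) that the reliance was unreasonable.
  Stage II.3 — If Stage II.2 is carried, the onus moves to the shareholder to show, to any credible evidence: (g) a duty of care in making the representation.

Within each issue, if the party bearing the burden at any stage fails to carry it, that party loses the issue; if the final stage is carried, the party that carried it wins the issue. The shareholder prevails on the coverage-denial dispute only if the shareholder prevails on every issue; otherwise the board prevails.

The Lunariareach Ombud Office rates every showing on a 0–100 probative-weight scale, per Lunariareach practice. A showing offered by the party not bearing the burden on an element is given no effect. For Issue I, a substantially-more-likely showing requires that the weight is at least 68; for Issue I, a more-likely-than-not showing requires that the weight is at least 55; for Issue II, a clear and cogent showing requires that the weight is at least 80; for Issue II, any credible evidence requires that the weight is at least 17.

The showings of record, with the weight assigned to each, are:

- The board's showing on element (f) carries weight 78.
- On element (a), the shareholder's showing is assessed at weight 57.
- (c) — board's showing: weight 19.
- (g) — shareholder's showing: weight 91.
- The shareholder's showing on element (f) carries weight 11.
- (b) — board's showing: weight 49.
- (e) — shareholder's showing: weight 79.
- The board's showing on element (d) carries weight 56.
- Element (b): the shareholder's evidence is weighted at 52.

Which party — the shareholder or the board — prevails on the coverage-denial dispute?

— Issue I —
At Stage I.1 the shareholder must meet a more-likely-than-not showing (weight is at least 55): on (a) the weight is 57, ≥ 55, so (a) meets the standard; on (b) the weight is 52 (the board's 49 is given no effect), which does not reach 55, so (b) does not meet the standard.
  Not every element is met, so the shareholder fails to carry Stage I.1.
The analysis ends at Stage I.1; the board prevails on this issue.
— Issue II —
Stage II.1 (shareholder, a clear and cogent showing, weight is at least 80): (e) 79 < 80 — fails.
  Stage II.1 not carried; the shareholder fails its burden.
The board prevails on this issue.
Per-issue: Issue I → board; Issue II → board. The shareholder must prevail on every issue; overall, the board prevails.

board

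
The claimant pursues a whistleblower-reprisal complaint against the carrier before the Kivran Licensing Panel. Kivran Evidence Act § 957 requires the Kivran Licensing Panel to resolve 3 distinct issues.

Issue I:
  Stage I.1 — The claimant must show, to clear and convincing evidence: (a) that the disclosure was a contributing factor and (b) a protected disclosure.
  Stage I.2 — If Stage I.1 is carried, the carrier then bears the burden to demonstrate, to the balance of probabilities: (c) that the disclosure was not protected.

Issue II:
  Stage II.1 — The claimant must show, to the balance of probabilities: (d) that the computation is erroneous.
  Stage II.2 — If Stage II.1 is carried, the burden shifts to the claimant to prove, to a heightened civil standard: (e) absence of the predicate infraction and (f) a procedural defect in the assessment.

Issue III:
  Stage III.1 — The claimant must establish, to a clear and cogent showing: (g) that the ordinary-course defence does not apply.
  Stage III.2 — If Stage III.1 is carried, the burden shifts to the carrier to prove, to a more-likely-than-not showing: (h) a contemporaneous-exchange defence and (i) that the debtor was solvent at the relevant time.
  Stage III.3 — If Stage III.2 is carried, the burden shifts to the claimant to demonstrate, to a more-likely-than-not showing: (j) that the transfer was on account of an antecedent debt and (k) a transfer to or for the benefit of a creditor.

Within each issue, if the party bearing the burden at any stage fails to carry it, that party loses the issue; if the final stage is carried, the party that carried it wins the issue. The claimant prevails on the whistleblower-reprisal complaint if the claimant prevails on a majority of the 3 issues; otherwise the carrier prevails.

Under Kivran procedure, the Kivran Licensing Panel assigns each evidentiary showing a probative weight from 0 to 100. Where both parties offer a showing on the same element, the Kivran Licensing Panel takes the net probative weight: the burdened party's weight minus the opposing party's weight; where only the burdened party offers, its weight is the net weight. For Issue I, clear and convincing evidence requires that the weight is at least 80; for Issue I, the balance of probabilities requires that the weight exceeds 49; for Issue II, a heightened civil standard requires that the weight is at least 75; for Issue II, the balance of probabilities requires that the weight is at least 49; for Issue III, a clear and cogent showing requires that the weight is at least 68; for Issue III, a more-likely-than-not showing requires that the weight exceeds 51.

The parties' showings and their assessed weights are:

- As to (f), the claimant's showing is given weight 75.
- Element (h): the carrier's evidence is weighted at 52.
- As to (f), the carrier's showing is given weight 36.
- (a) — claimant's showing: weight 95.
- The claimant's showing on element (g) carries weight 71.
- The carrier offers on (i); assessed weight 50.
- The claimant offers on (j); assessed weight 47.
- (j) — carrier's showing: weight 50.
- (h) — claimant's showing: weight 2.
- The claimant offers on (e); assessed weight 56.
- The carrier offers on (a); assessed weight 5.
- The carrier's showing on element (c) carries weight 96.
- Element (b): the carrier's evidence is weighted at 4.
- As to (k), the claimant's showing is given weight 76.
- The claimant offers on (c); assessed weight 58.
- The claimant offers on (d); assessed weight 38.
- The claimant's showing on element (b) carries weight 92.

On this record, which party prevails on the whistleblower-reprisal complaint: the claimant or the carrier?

claimant

— Issue I —
Stage I.1 (claimant, clear and convincing evidence, weight is at least 80): (a) net 95−5=90 ≥ 80 — meets; (b) net 92−4=88 ≥ 80 — meets.
  All elements met. The burden passes to the carrier.
Stage I.2 (carrier, the balance of probabilities, weight exceeds 49): (c) net 96−58=38 ≤ 49 — fails.
  Not every element is met, so the carrier fails to carry Stage I.2.
The analysis ends at Stage I.2; the claimant prevails on this issue.
— Issue II —
At Stage II.1 the claimant must meet the balance of probabilities (weight is at least 49): on (d) the weight is 38, < 49, so (d) does not meet the standard.
  The claimant does not carry Stage II.1.
The carrier prevails on this issue.
— Issue III —
At Stage III.1 the claimant must meet a clear and cogent showing (weight is at least 68): on (g) the weight is 71, ≥ 68, so (g) meets the standard.
  The claimant carries Stage III.1; the carrier now bears the burden.
At Stage III.2 the carrier must meet a more-likely-than-not showing (weight exceeds 51): on (h) the weight is 52 less the opposing 2 gives net 50, which does not exceed 51, so (h) does not meet the standard; on (i) the weight is 50, which does not exceed 51, so (i) does not meet the standard.
  Not every element is met, so the carrier fails to carry Stage III.2.
So the claimant prevails on this issue.
Per-issue: Issue I → claimant; Issue II → carrier; Issue III → claimant. The claimant must prevail on a majority of issues; overall, the claimant prevails.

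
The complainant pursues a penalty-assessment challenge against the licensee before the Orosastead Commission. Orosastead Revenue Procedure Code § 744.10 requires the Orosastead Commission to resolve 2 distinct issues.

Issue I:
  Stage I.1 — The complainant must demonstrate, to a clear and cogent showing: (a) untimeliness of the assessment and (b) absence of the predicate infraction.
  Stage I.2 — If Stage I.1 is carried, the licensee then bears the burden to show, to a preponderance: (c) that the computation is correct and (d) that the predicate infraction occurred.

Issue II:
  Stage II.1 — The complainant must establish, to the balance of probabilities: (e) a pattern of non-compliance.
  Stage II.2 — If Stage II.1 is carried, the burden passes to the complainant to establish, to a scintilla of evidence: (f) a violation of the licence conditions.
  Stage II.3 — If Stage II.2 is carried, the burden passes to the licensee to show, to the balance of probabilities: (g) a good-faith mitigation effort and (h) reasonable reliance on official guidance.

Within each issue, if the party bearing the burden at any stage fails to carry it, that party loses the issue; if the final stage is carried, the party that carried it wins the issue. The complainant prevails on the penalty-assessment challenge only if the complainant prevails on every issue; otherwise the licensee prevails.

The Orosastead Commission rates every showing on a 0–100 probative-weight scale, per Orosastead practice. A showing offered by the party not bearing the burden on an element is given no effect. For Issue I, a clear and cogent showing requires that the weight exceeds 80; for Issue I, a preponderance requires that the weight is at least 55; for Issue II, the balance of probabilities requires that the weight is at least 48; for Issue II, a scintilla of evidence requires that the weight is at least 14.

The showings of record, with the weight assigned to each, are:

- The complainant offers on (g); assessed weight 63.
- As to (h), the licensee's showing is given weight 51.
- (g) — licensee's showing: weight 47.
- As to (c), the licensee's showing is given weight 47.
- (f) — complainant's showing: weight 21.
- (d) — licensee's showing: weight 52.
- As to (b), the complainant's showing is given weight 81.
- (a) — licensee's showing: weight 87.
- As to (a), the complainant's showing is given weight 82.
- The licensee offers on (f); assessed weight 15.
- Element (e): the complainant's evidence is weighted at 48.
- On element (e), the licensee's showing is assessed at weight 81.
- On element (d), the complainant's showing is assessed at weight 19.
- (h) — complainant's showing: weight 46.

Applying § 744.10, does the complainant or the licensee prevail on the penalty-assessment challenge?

complainant

— Issue I —
At Stage I.1 the complainant must meet a clear and cogent showing (weight exceeds 80): on (a) the weight is 82 (the licensee's 87 is given no effect), which does exceed 80, so (a) meets the standard; on (b) the weight is 81, > 80, so (b) meets the standard.
  Stage I.1 is satisfied; the onus moves to the licensee.
At Stage I.2 the licensee must meet a preponderance (weight is at least 55): on (c) the weight is 47, < 55, so (c) does not meet the standard; on (d) the weight is 52 (the complainant's 19 is given no effect), which does not reach 55, so (d) does not meet the standard.
  Not every element is met, so the licensee fails to carry Stage I.2.
The complainant prevails on this issue.
— Issue II —
At Stage II.1 the complainant must meet the balance of probabilities (weight is at least 48): on (e) the weight is 48 (the licensee's 81 is given no effect), which does reach 48, so (e) meets the standard.
  All elements met. The complainant retains the burden for Stage II.2.
At Stage II.2 the complainant must meet a scintilla of evidence (weight is at least 14): on (f) the weight is 21 (the licensee's 15 is given no effect), which does reach 14, so (f) meets the standard.
  Stage II.2 is satisfied; the onus moves to the licensee.
At Stage II.3 the licensee must meet the balance of probabilities (weight is at least 48): on (g) the weight is 47 (the complainant's 63 is given no effect), which does not reach 48, so (g) does not meet the standard; on (h) the weight is 51 (the complainant's 46 is given no effect), ≥ 48, so (h) meets the standard.
  Not every element is met, so the licensee fails to carry Stage II.3.
So the complainant prevails on this issue.
Per-issue: Issue I → complainant; Issue II → complainant. The complainant must prevail on every issue; overall, the complainant prevails.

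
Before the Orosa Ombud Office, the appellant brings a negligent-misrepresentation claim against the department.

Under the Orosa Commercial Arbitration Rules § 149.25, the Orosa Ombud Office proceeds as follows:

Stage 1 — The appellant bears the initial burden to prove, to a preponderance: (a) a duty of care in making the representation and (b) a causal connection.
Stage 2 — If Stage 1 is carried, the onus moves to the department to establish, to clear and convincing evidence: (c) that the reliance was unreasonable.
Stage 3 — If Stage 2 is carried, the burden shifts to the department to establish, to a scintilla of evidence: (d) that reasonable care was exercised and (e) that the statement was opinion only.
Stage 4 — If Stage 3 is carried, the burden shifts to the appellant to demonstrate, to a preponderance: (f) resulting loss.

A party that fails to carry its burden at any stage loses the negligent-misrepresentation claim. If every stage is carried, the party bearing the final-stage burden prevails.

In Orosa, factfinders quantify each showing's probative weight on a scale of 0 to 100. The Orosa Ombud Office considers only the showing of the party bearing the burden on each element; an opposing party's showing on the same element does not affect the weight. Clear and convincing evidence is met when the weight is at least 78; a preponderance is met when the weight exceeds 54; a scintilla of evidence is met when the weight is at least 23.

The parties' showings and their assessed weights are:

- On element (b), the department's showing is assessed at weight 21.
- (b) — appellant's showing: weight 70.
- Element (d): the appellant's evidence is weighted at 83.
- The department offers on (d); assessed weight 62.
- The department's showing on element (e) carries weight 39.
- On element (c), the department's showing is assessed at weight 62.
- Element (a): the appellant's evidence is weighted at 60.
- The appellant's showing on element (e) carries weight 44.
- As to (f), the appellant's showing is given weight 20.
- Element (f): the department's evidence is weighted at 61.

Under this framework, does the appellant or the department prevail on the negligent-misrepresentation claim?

appellant

Stage 1 (appellant, a preponderance, weight exceeds 54): (a) 60 > 54 — meets; (b) 70 (department's 21 disregarded) > 54 — meets.
  Stage 1 carried; the burden shifts to the department.
Stage 2 (department, clear and convincing evidence, weight is at least 78): (c) 62 < 78 — fails.
  The department does not carry Stage 2.
So the appellant prevails.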